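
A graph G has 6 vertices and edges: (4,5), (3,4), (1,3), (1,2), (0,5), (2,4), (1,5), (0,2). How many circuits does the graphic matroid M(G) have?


A circuit in a graphic matroid = edge set of a simple cycle.
G has 6 vertices and 8 edges.
Enumerating all minimal edge subsets forming cycles...
Total circuits found: 7.

7


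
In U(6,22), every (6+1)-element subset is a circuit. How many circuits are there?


In U(6,22), circuits are the (7)-element subsets.
Any set of 7 elements is dependent, and removing any one element gives
an independent set of size 6, so it is a minimal dependent set.
Number of circuits = C(22,7) = 170544.

170544


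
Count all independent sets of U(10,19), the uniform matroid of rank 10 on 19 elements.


Independent sets of U(10,19) are all subsets of size <= 10.
Count = (19 choose 0) + (19 choose 1) + (19 choose 2) + (19 choose 3) + (19 choose 4) + (19 choose 5) + (19 choose 6) + (19 choose 7) + (19 choose 8) + (19 choose 9) + (19 choose 10)
     = 1 + 19 + 171 + 969 + 3876 + 11628 + 27132 + 50388 + 75582 + 92378 + 92378
     = 354522.

354522


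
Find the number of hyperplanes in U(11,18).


Hyperplanes of U(11,18) are flats of rank 10.
In a uniform matroid, these are exactly the (10)-element subsets.
Count = C(18,10) = 18! / (10! * 8!) = 43758.

43758


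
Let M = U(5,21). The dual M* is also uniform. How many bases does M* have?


The dual of U(r,n) is U(n-r, n) = U(16,21).
Bases of U(16,21) are all (16)-element subsets.
|B(M*)| = C(21,16) = 20349.

20349


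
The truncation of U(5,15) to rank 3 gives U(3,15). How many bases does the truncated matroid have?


Truncating U(5,15) to rank 3 gives U(3,15).
Bases of U(3,15) are all 3-element subsets of 15 elements.
Number of bases = (15 choose 3) = 455.

455


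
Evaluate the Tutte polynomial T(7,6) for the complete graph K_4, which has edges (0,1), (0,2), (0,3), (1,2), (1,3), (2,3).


T(K_4; x,y) = x^3 + 3x^2 + 4xy + 2x + y^3 + 3y^2 + 2y.
Substituting x=7, y=6:
= 343 + 147 + 168 + 14 + 216 + 108 + 12
= 1008.

1008


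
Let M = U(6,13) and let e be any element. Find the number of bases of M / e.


Contracting e from U(6,13) gives U(5,12).
Bases of U(5,12) = (12 choose 5) = 792.

792


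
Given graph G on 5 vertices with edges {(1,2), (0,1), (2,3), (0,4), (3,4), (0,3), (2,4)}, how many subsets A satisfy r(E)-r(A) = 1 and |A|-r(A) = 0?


R(x,y) = sum over A in 2^E of x^(r(E)-r(A)) * y^(|A|-r(A)).
G has 5 vertices, 7 edges. r(E) = 4.
Enumerate all 2^7 = 128 subsets.
Count subsets with r(E)-r(A)=1 and |A|-r(A)=0: 33.

33


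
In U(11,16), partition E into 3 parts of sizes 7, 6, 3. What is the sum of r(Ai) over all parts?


r(Ai) = min(|Ai|, 11) for each part.
Sum = min(7,11) + min(6,11) + min(3,11)
    = 7 + 6 + 3
    = 16.

16


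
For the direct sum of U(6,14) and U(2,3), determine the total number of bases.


Bases of a direct sum M1 + M2: |B| = |B(M1)| * |B(M2)|.
|B(U(6,14))| = C(14,6) = 3003.
|B(U(2,3))| = C(3,2) = 3.
Total bases = 3003 * 3 = 9009.

9009


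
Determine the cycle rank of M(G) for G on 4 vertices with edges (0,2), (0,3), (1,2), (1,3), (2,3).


Cycle rank (nullity) = |E| - r(M) = |E| - (|V| - c).
|E| = 5, |V| = 4, c = 1.
Nullity = 5 - (4 - 1) = 5 - 3 = 2.

2


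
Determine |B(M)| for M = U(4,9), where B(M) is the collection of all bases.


Bases of U(4,9) are all 4-element subsets of the 9-element ground set.
Number of bases = C(9,4).
C(9,4) = (9 * 8 * 7 * 6) / (1 * 2 * 3 * 4) = 126.

126


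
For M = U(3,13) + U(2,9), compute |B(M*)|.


(M1+M2)* = M1* + M2*.
M1* = U(10,13), bases: C(13,10) = 286.
M2* = U(7,9), bases: C(9,7) = 36.
|B(M*)| = 286 * 36 = 10296.

10296


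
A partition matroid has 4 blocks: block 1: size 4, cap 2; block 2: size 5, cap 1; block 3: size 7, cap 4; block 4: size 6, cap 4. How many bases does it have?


A basis picks exactly ci elements from block i.
Number of bases = product of C(|Si|, ci).
= C(4,2) * C(5,1) * C(7,4) * C(6,4)
= 6 * 5 * 35 * 15
= 15750.

15750


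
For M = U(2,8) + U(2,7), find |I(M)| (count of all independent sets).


For a direct sum, |I(M1+M2)| = |I(M1)| * |I(M2)|.
|I(U(2,8))| = sum C(8,k) for k=0..2 = 37.
|I(U(2,7))| = sum C(7,k) for k=0..2 = 29.
Total = 37 * 29 = 1073.

1073


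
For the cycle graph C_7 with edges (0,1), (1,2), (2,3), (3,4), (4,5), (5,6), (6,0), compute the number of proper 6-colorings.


P(C_7, k) = (k-1)^7 + (-1)^7*(k-1).
P(6) = (5)^7 - 5
= 78125 - 5 = 78120.

78120


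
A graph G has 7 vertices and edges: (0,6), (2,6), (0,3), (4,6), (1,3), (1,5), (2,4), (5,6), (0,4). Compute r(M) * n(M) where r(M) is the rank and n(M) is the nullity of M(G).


r(M) = |V| - c = 7 - 1 = 6.
nullity = |E| - r(M) = 9 - 6 = 3.
Product = 6 * 3 = 18.

18


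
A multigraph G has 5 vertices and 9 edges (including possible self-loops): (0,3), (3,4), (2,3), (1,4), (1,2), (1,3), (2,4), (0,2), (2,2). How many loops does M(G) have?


In a graphic matroid, a loop is a self-loop edge (u,u) with rank 0.
Examining all 9 edges for self-loops...
Self-loops found: (2,2)
Number of loops = 1.

1


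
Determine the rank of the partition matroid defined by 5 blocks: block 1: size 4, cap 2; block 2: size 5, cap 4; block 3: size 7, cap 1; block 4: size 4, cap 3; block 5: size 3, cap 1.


Rank of a partition matroid = sum of min(|Si|, ci) for each block.
= min(4,2) + min(5,4) + min(7,1) + min(4,3) + min(3,1)
= 2 + 4 + 1 + 3 + 1
= 11.

11


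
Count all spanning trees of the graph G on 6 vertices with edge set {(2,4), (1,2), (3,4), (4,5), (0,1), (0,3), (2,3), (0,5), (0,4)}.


By Kirchhoff's matrix tree theorem, the number of spanning trees equals
the determinant of any cofactor of the Laplacian matrix L.
G has 6 vertices and 9 edges.
Computing the (5 x 5) cofactor determinant gives 61.

61


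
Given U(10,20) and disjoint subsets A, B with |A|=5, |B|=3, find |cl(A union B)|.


|A union B| = 5 + 3 = 8 (disjoint).
In U(10,20), cl(S) = S if |S| < 10, else cl(S) = E.
Since 8 < 10, cl(A union B) = A union B.
|cl(A union B)| = 8.

8


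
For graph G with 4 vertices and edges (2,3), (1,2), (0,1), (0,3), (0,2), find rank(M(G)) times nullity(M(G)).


r(M) = |V| - c = 4 - 1 = 3.
nullity = |E| - r(M) = 5 - 3 = 2.
Product = 3 * 2 = 6.

6


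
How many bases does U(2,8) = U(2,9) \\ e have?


Deleting e from U(2,9) gives U(2,8) since n > r.
Bases of U(2,8) = C(8,2) = 8! / (2! * 6!) = 28.

28


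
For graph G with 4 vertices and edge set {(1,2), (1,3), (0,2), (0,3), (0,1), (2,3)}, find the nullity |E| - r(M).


Cycle rank (nullity) = |E| - r(M) = |E| - (|V| - c).
|E| = 6, |V| = 4, c = 1.
Nullity = 6 - (4 - 1) = 6 - 3 = 3.

3


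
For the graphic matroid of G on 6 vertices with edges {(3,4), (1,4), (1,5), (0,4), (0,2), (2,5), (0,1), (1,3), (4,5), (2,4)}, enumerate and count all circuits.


A circuit in a graphic matroid = edge set of a simple cycle.
G has 6 vertices and 10 edges.
Enumerating all minimal edge subsets forming cycles...
Total circuits found: 20.

20


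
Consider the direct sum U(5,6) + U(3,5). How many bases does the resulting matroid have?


Bases of a direct sum M1 + M2: |B| = |B(M1)| * |B(M2)|.
|B(U(5,6))| = C(6,5) = 6.
|B(U(3,5))| = C(5,3) = 10.
Total bases = 6 * 10 = 60.

60


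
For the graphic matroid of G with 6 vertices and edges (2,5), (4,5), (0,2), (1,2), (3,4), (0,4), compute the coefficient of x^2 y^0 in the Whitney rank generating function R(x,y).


R(x,y) = sum over A in 2^E of x^(r(E)-r(A)) * y^(|A|-r(A)).
G has 6 vertices, 6 edges. r(E) = 5.
Enumerate all 2^6 = 64 subsets.
Count subsets with r(E)-r(A)=2 and |A|-r(A)=0: 20.

20


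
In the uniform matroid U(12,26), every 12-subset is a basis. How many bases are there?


Bases of U(12,26) are all 12-element subsets of the 26-element ground set.
Number of bases = C(26,12).
C(26,12) = 26! / (12! * 14!) = 9657700.

9657700


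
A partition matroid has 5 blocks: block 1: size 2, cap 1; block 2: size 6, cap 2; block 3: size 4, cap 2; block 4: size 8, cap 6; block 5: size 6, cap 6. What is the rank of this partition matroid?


Rank of a partition matroid = sum of min(|Si|, ci) for each block.
= min(2,1) + min(6,2) + min(4,2) + min(8,6) + min(6,6)
= 1 + 2 + 2 + 6 + 6
= 17.

17


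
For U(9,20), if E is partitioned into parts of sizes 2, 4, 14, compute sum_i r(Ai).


r(Ai) = min(|Ai|, 9) for each part.
Sum = min(2,9) + min(4,9) + min(14,9)
    = 2 + 4 + 9
    = 15.

15


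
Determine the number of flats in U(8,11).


Flats of U(8,11): every subset of size < 8 is a flat, plus E itself.
Count = (11 choose 0) + (11 choose 1) + (11 choose 2) + (11 choose 3) + (11 choose 4) + (11 choose 5) + (11 choose 6) + (11 choose 7) + 1
     = 1 + 11 + 55 + 165 + 330 + 462 + 462 + 330 + 1
     = 1817.

1817


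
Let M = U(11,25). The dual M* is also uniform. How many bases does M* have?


The dual of U(r,n) is U(n-r, n) = U(14,25).
Bases of U(14,25) are all (14)-element subsets.
|B(M*)| = (25 choose 14) = 4457400.

4457400


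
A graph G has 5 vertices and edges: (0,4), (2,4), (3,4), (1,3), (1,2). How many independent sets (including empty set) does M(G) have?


An independent set in a graphic matroid is an acyclic edge subset.
G has 5 vertices and 5 edges.
Enumerate all 2^5 = 32 subsets, checking for acyclicity.
Total independent sets = 30.

30


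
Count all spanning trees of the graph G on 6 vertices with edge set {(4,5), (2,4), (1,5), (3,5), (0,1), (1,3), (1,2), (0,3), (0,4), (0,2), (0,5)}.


By Kirchhoff's matrix tree theorem, the number of spanning trees equals
the determinant of any cofactor of the Laplacian matrix L.
G has 6 vertices and 11 edges.
Computing the (5 x 5) cofactor determinant gives 209.

209


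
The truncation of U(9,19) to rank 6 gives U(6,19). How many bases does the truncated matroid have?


Truncating U(9,19) to rank 6 gives U(6,19).
Bases of U(6,19) are all 6-element subsets of 19 elements.
Number of bases = C(19,6) = 19! / (6! * 13!) = 27132.

27132


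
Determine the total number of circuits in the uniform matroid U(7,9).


In U(7,9), circuits are the (8)-element subsets.
Any set of 8 elements is dependent, and removing any one element gives
an independent set of size 7, so it is a minimal dependent set.
Number of circuits = C(9,8) = 9.

9


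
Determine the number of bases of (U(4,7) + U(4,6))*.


(M1+M2)* = M1* + M2*.
M1* = U(3,7), bases: C(7,3) = 35.
M2* = U(2,6), bases: C(6,2) = 15.
|B(M*)| = 35 * 15 = 525.

525


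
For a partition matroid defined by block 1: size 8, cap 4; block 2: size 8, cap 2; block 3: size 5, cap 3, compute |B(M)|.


A basis picks exactly ci elements from block i.
Number of bases = product of C(|Si|, ci).
= C(8,4) * C(8,2) * C(5,3)
= 70 * 28 * 10
= 19600.

19600


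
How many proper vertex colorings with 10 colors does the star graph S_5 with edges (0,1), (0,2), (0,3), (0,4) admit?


P(tree, k) = k * (k-1)^(4) for any tree on 5 vertices.
P(10) = 10 * 9^4 = 10 * 6561 = 65610.

65610


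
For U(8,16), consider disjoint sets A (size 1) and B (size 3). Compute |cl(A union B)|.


|A union B| = 1 + 3 = 4 (disjoint).
In U(8,16), cl(S) = S if |S| < 8, else cl(S) = E.
Since 4 < 8, cl(A union B) = A union B.
|cl(A union B)| = 4.

4


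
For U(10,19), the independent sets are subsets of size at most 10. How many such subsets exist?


Independent sets of U(10,19) are all subsets of size <= 10.
Count = (19 choose 0) + (19 choose 1) + (19 choose 2) + (19 choose 3) + (19 choose 4) + (19 choose 5) + (19 choose 6) + (19 choose 7) + (19 choose 8) + (19 choose 9) + (19 choose 10)
     = 1 + 19 + 171 + 969 + 3876 + 11628 + 27132 + 50388 + 75582 + 92378 + 92378
     = 354522.

354522


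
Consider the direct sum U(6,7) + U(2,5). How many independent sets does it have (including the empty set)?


For a direct sum, |I(M1+M2)| = |I(M1)| * |I(M2)|.
|I(U(6,7))| = sum C(7,k) for k=0..6 = 127.
|I(U(2,5))| = sum C(5,k) for k=0..2 = 16.
Total = 127 * 16 = 2032.

2032


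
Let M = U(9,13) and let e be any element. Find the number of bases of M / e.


Contracting e from U(9,13) gives U(8,12).
Bases of U(8,12) = C(12,8) = 12! / (8! * 4!) = 495.

495


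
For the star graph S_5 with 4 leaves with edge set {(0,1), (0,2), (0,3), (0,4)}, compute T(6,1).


A star on 5 vertices is a tree with 4 edges.
T(x,y) = x^(4) for any tree.
T(6,1) = 6^4 = 1296.

1296


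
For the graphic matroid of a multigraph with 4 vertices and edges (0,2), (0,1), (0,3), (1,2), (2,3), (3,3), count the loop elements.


In a graphic matroid, a loop is a self-loop edge (u,u) with rank 0.
Examining all 6 edges for self-loops...
Self-loops found: (3,3)
Number of loops = 1.

1


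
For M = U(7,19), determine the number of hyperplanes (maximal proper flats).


Hyperplanes of U(7,19) are flats of rank 6.
In a uniform matroid, these are exactly the (6)-element subsets.
Count = C(19,6) = 27132.

27132


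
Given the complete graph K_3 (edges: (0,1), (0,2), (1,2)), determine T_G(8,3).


T(K_3; x,y) = x^2 + x + y.
T(8,3) = 64 + 8 + 3 = 75.

75


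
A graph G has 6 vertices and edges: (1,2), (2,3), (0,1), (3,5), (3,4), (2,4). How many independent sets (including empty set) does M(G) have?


An independent set in a graphic matroid is an acyclic edge subset.
G has 6 vertices and 6 edges.
Enumerate all 2^6 = 64 subsets, checking for acyclicity.
Total independent sets = 56.

56


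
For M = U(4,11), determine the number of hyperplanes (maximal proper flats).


Hyperplanes of U(4,11) are flats of rank 3.
In a uniform matroid, these are exactly the (3)-element subsets.
Count = C(11,3) = 11! / (3! * 8!) = 165.

165


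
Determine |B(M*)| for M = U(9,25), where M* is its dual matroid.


The dual of U(r,n) is U(n-r, n) = U(16,25).
Bases of U(16,25) are all (16)-element subsets.
|B(M*)| = C(25,16) = 2042975.

2042975


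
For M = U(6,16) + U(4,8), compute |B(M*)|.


(M1+M2)* = M1* + M2*.
M1* = U(10,16), bases: C(16,10) = 8008.
M2* = U(4,8), bases: C(8,4) = 70.
|B(M*)| = 8008 * 70 = 560560.

560560


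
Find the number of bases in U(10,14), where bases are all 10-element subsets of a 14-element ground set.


Bases of U(10,14) are all 10-element subsets of the 14-element ground set.
Number of bases = C(14,10).
(14 choose 10) = 1001.

1001


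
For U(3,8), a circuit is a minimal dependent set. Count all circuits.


In U(3,8), circuits are the (4)-element subsets.
Any set of 4 elements is dependent, and removing any one element gives
an independent set of size 3, so it is a minimal dependent set.
Number of circuits = (8 choose 4) = 70.

70


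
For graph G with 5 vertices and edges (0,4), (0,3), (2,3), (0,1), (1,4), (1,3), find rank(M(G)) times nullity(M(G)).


r(M) = |V| - c = 5 - 1 = 4.
nullity = |E| - r(M) = 6 - 4 = 2.
Product = 4 * 2 = 8.

8


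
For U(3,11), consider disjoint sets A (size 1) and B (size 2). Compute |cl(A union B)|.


|A union B| = 1 + 2 = 3 (disjoint).
In U(3,11), cl(S) = S if |S| < 3, else cl(S) = E.
Since 3 >= 3, cl(A union B) = E.
|cl(A union B)| = 11.

11


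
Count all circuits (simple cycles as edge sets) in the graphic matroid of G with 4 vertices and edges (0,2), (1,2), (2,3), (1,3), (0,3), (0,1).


A circuit in a graphic matroid = edge set of a simple cycle.
G has 4 vertices and 6 edges.
Enumerating all minimal edge subsets forming cycles...
Total circuits found: 7.

7


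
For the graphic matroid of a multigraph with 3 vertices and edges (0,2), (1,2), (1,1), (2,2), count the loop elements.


In a graphic matroid, a loop is a self-loop edge (u,u) with rank 0.
Examining all 4 edges for self-loops...
Self-loops found: (1,1), (2,2)
Number of loops = 2.

2


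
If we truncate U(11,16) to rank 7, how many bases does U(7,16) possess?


Truncating U(11,16) to rank 7 gives U(7,16).
Bases of U(7,16) are all 7-element subsets of 16 elements.
Number of bases = C(16,7) = 16! / (7! * 9!) = 11440.

11440


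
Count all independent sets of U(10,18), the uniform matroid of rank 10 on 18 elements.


Independent sets of U(10,18) are all subsets of size <= 10.
Count = C(18,0) + C(18,1) + C(18,2) + C(18,3) + C(18,4) + C(18,5) + C(18,6) + C(18,7) + C(18,8) + C(18,9) + C(18,10)
     = 1 + 18 + 153 + 816 + 3060 + 8568 + 18564 + 31824 + 43758 + 48620 + 43758
     = 199140.

199140


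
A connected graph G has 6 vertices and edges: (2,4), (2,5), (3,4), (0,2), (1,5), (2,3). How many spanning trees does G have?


By Kirchhoff's matrix tree theorem, the number of spanning trees equals
the determinant of any cofactor of the Laplacian matrix L.
G has 6 vertices and 6 edges.
Computing the (5 x 5) cofactor determinant gives 3.

3


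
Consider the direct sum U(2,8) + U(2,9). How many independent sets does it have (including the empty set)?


For a direct sum, |I(M1+M2)| = |I(M1)| * |I(M2)|.
|I(U(2,8))| = sum C(8,k) for k=0..2 = 37.
|I(U(2,9))| = sum C(9,k) for k=0..2 = 46.
Total = 37 * 46 = 1702.

1702


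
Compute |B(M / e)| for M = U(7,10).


Contracting e from U(7,10) gives U(6,9).
Bases of U(6,9) = C(9,6) = 84.

84


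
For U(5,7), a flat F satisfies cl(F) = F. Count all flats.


Flats of U(5,7): every subset of size < 5 is a flat, plus E itself.
Count = C(7,0) + C(7,1) + C(7,2) + C(7,3) + C(7,4) + 1
     = 1 + 7 + 21 + 35 + 35 + 1
     = 100.

100


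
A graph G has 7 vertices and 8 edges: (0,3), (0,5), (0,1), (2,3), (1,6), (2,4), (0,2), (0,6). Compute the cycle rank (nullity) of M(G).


Cycle rank (nullity) = |E| - r(M) = |E| - (|V| - c).
|E| = 8, |V| = 7, c = 1.
Nullity = 8 - (7 - 1) = 8 - 6 = 2.

2


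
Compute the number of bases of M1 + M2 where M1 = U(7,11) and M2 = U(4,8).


Bases of a direct sum M1 + M2: |B| = |B(M1)| * |B(M2)|.
|B(U(7,11))| = C(11,7) = 330.
|B(U(4,8))| = C(8,4) = 70.
Total bases = 330 * 70 = 23100.

23100


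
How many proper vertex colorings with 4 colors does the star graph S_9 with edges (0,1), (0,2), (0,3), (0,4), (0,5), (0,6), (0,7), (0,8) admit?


P(tree, k) = k * (k-1)^(8) for any tree on 9 vertices.
P(4) = 4 * 3^8 = 4 * 6561 = 26244.

26244


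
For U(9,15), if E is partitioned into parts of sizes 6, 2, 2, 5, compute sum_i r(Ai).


r(Ai) = min(|Ai|, 9) for each part.
Sum = min(6,9) + min(2,9) + min(2,9) + min(5,9)
    = 6 + 2 + 2 + 5
    = 15.

15


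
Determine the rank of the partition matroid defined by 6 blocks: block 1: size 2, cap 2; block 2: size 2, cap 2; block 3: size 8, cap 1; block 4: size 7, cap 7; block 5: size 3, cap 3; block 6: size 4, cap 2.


Rank of a partition matroid = sum of min(|Si|, ci) for each block.
= min(2,2) + min(2,2) + min(8,1) + min(7,7) + min(3,3) + min(4,2)
= 2 + 2 + 1 + 7 + 3 + 2
= 17.

17


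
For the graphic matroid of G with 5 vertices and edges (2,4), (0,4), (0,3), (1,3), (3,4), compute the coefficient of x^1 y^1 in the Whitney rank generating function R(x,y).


R(x,y) = sum over A in 2^E of x^(r(E)-r(A)) * y^(|A|-r(A)).
G has 5 vertices, 5 edges. r(E) = 4.
Enumerate all 2^5 = 32 subsets.
Count subsets with r(E)-r(A)=1 and |A|-r(A)=1: 2.

2


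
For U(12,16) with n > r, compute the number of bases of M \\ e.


Deleting e from U(12,16) gives U(12,15) since n > r.
Bases of U(12,15) = C(15,12) = 455.

455


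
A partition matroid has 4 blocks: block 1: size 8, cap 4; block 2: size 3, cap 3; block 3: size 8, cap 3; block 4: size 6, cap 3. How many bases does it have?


A basis picks exactly ci elements from block i.
Number of bases = product of C(|Si|, ci).
= C(8,4) * C(3,3) * C(8,3) * C(6,3)
= 70 * 1 * 56 * 20
= 78400.

78400


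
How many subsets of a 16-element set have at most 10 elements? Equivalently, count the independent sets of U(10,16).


Independent sets of U(10,16) are all subsets of size <= 10.
Count = (16 choose 0) + (16 choose 1) + (16 choose 2) + (16 choose 3) + (16 choose 4) + (16 choose 5) + (16 choose 6) + (16 choose 7) + (16 choose 8) + (16 choose 9) + (16 choose 10)
     = 1 + 16 + 120 + 560 + 1820 + 4368 + 8008 + 11440 + 12870 + 11440 + 8008
     = 58651.

58651


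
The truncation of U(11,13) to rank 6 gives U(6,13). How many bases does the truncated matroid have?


Truncating U(11,13) to rank 6 gives U(6,13).
Bases of U(6,13) are all 6-element subsets of 13 elements.
Number of bases = C(13,6) = 13! / (6! * 7!) = 1716.

1716


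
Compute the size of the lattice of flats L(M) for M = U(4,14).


Flats of U(4,14): every subset of size < 4 is a flat, plus E itself.
Count = C(14,0) + C(14,1) + C(14,2) + C(14,3) + 1
     = 1 + 14 + 91 + 364 + 1
     = 471.

471


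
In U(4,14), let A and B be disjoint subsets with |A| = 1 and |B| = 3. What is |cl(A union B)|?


|A union B| = 1 + 3 = 4 (disjoint).
In U(4,14), cl(S) = S if |S| < 4, else cl(S) = E.
Since 4 >= 4, cl(A union B) = E.
|cl(A union B)| = 14.

14


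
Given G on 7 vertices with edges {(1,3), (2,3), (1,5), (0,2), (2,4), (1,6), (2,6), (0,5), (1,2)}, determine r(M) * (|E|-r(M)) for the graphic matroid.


r(M) = |V| - c = 7 - 1 = 6.
nullity = |E| - r(M) = 9 - 6 = 3.
Product = 6 * 3 = 18.

18


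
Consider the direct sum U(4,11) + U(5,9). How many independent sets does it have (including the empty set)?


For a direct sum, |I(M1+M2)| = |I(M1)| * |I(M2)|.
|I(U(4,11))| = sum C(11,k) for k=0..4 = 562.
|I(U(5,9))| = sum C(9,k) for k=0..5 = 382.
Total = 562 * 382 = 214684.

214684


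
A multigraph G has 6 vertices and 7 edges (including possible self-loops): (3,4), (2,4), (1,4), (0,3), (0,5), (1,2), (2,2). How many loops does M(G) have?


In a graphic matroid, a loop is a self-loop edge (u,u) with rank 0.
Examining all 7 edges for self-loops...
Self-loops found: (2,2)
Number of loops = 1.

1


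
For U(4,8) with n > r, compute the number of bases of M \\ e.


Deleting e from U(4,8) gives U(4,7) since n > r.
Bases of U(4,7) = C(7,4) = 7! / (4! * 3!) = 35.

35


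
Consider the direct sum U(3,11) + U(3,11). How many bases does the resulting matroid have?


Bases of a direct sum M1 + M2: |B| = |B(M1)| * |B(M2)|.
|B(U(3,11))| = C(11,3) = 165.
|B(U(3,11))| = C(11,3) = 165.
Total bases = 165 * 165 = 27225.

27225


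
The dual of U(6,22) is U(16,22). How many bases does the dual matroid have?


The dual of U(r,n) is U(n-r, n) = U(16,22).
Bases of U(16,22) are all (16)-element subsets.
|B(M*)| = C(22,16) = 74613.

74613


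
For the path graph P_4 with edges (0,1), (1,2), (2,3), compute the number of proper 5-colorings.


P(P_4, k) = k * (k-1)^(3).
P(5) = 5 * 4^3 = 5 * 64 = 320.

320


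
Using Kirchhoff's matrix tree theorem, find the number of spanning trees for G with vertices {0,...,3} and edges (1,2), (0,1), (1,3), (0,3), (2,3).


By Kirchhoff's matrix tree theorem, the number of spanning trees equals
the determinant of any cofactor of the Laplacian matrix L.
G has 4 vertices and 5 edges.
Computing the (3 x 3) cofactor determinant gives 8.

8


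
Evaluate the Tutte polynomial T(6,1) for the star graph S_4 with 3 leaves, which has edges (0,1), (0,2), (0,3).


A star on 4 vertices is a tree with 3 edges.
T(x,y) = x^(3) for any tree.
T(6,1) = 6^3 = 216.

216


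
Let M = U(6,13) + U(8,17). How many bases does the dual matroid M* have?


(M1+M2)* = M1* + M2*.
M1* = U(7,13), bases: C(13,7) = 1716.
M2* = U(9,17), bases: C(17,9) = 24310.
|B(M*)| = 1716 * 24310 = 41715960.

41715960


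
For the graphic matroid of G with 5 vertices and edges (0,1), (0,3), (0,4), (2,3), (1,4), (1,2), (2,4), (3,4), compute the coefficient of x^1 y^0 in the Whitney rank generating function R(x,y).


R(x,y) = sum over A in 2^E of x^(r(E)-r(A)) * y^(|A|-r(A)).
G has 5 vertices, 8 edges. r(E) = 4.
Enumerate all 2^8 = 256 subsets.
Count subsets with r(E)-r(A)=1 and |A|-r(A)=0: 52.

52


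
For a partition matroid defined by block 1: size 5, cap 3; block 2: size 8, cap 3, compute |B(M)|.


A basis picks exactly ci elements from block i.
Number of bases = product of C(|Si|, ci).
= C(5,3) * C(8,3)
= 10 * 56
= 560.

560


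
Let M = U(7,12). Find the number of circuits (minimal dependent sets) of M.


In U(7,12), circuits are the (8)-element subsets.
Any set of 8 elements is dependent, and removing any one element gives
an independent set of size 7, so it is a minimal dependent set.
Number of circuits = C(12,8) = 495.

495


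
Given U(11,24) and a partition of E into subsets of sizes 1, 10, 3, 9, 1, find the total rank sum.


r(Ai) = min(|Ai|, 11) for each part.
Sum = min(1,11) + min(10,11) + min(3,11) + min(9,11) + min(1,11)
    = 1 + 10 + 3 + 9 + 1
    = 24.

24


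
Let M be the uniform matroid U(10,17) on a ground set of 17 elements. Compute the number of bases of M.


Bases of U(10,17) are all 10-element subsets of the 17-element ground set.
Number of bases = C(17,10).
C(17,10) = 17! / (10! * 7!) = 19448.

19448


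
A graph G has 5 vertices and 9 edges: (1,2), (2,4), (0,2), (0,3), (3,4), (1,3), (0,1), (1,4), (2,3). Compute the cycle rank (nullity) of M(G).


Cycle rank (nullity) = |E| - r(M) = |E| - (|V| - c).
|E| = 9, |V| = 5, c = 1.
Nullity = 9 - (5 - 1) = 9 - 4 = 5.

5


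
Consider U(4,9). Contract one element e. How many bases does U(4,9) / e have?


Contracting e from U(4,9) gives U(3,8).
Bases of U(3,8) = (8 choose 3) = 56.

56


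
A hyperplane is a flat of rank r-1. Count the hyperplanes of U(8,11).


Hyperplanes of U(8,11) are flats of rank 7.
In a uniform matroid, these are exactly the (7)-element subsets.
Count = C(11,7) = 330.

330


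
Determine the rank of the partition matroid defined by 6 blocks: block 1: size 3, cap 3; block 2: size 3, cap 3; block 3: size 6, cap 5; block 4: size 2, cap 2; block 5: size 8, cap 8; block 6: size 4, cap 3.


Rank of a partition matroid = sum of min(|Si|, ci) for each block.
= min(3,3) + min(3,3) + min(6,5) + min(2,2) + min(8,8) + min(4,3)
= 3 + 3 + 5 + 2 + 8 + 3
= 24.

24


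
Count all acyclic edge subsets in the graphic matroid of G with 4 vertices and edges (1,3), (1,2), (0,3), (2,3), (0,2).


An independent set in a graphic matroid is an acyclic edge subset.
G has 4 vertices and 5 edges.
Enumerate all 2^5 = 32 subsets, checking for acyclicity.
Total independent sets = 24.

24


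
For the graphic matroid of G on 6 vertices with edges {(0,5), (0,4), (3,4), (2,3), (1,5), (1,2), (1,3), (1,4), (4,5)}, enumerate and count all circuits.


A circuit in a graphic matroid = edge set of a simple cycle.
G has 6 vertices and 9 edges.
Enumerating all minimal edge subsets forming cycles...
Total circuits found: 10.

10


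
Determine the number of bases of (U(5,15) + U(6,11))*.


(M1+M2)* = M1* + M2*.
M1* = U(10,15), bases: C(15,10) = 3003.
M2* = U(5,11), bases: C(11,5) = 462.
|B(M*)| = 3003 * 462 = 1387386.

1387386


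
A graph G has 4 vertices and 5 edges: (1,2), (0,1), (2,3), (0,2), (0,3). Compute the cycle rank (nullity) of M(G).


Cycle rank (nullity) = |E| - r(M) = |E| - (|V| - c).
|E| = 5, |V| = 4, c = 1.
Nullity = 5 - (4 - 1) = 5 - 3 = 2.

2


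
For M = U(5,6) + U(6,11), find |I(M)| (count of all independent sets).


For a direct sum, |I(M1+M2)| = |I(M1)| * |I(M2)|.
|I(U(5,6))| = sum C(6,k) for k=0..5 = 63.
|I(U(6,11))| = sum C(11,k) for k=0..6 = 1486.
Total = 63 * 1486 = 93618.

93618


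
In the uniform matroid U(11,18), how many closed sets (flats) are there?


Flats of U(11,18): every subset of size < 11 is a flat, plus E itself.
Count = (18 choose 0) + (18 choose 1) + (18 choose 2) + (18 choose 3) + (18 choose 4) + (18 choose 5) + (18 choose 6) + (18 choose 7) + (18 choose 8) + (18 choose 9) + (18 choose 10) + 1
     = 1 + 18 + 153 + 816 + 3060 + 8568 + 18564 + 31824 + 43758 + 48620 + 43758 + 1
     = 199141.

199141


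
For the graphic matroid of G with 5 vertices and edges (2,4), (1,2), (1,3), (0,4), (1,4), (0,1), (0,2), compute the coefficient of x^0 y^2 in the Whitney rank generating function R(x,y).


R(x,y) = sum over A in 2^E of x^(r(E)-r(A)) * y^(|A|-r(A)).
G has 5 vertices, 7 edges. r(E) = 4.
Enumerate all 2^7 = 128 subsets.
Count subsets with r(E)-r(A)=0 and |A|-r(A)=2: 6.

6


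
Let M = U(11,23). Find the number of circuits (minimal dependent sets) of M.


In U(11,23), circuits are the (12)-element subsets.
Any set of 12 elements is dependent, and removing any one element gives
an independent set of size 11, so it is a minimal dependent set.
Number of circuits = C(23,12) = 1352078.

1352078


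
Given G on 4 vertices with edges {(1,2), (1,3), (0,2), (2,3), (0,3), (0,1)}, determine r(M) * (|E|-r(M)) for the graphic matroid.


r(M) = |V| - c = 4 - 1 = 3.
nullity = |E| - r(M) = 6 - 3 = 3.
Product = 3 * 3 = 9.

9


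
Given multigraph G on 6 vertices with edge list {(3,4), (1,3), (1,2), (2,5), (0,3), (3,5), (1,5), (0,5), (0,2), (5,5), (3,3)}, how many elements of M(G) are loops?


In a graphic matroid, a loop is a self-loop edge (u,u) with rank 0.
Examining all 11 edges for self-loops...
Self-loops found: (5,5), (3,3)
Number of loops = 2.

2


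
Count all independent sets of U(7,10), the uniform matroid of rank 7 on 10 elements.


Independent sets of U(7,10) are all subsets of size <= 7.
Count = C(10,0) + C(10,1) + C(10,2) + C(10,3) + C(10,4) + C(10,5) + C(10,6) + C(10,7)
     = 1 + 10 + 45 + 120 + 210 + 252 + 210 + 120
     = 968.

968


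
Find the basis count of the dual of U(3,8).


The dual of U(r,n) is U(n-r, n) = U(5,8).
Bases of U(5,8) are all (5)-element subsets.
|B(M*)| = C(8,5) = 56.

56


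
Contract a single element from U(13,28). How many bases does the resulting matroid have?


Contracting e from U(13,28) gives U(12,27).
Bases of U(12,27) = C(27,12) = 17383860.

17383860


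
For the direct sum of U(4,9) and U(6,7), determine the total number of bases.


Bases of a direct sum M1 + M2: |B| = |B(M1)| * |B(M2)|.
|B(U(4,9))| = C(9,4) = 126.
|B(U(6,7))| = C(7,6) = 7.
Total bases = 126 * 7 = 882.

882


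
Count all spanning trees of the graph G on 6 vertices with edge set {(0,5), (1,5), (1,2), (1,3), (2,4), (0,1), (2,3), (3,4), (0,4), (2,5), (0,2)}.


By Kirchhoff's matrix tree theorem, the number of spanning trees equals
the determinant of any cofactor of the Laplacian matrix L.
G has 6 vertices and 11 edges.
Computing the (5 x 5) cofactor determinant gives 209.

209


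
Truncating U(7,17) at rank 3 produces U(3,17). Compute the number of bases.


Truncating U(7,17) to rank 3 gives U(3,17).
Bases of U(3,17) are all 3-element subsets of 17 elements.
Number of bases = C(17,3) = 17! / (3! * 14!) = 680.

680


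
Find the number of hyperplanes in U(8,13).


Hyperplanes of U(8,13) are flats of rank 7.
In a uniform matroid, these are exactly the (7)-element subsets.
Count = C(13,7) = 1716.

1716


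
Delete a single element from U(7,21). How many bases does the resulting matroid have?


Deleting e from U(7,21) gives U(7,20) since n > r.
Bases of U(7,20) = C(20,7) = 20! / (7! * 13!) = 77520.

77520


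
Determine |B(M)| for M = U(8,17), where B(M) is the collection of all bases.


Bases of U(8,17) are all 8-element subsets of the 17-element ground set.
Number of bases = C(17,8).
C(17,8) = 24310.

24310


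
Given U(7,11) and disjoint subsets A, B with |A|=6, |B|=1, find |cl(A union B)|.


|A union B| = 6 + 1 = 7 (disjoint).
In U(7,11), cl(S) = S if |S| < 7, else cl(S) = E.
Since 7 >= 7, cl(A union B) = E.
|cl(A union B)| = 11.

11


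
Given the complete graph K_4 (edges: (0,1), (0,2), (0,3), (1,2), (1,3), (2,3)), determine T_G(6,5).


T(K_4; x,y) = x^3 + 3x^2 + 4xy + 2x + y^3 + 3y^2 + 2y.
Substituting x=6, y=5:
= 216 + 108 + 120 + 12 + 125 + 75 + 10
= 666.

666


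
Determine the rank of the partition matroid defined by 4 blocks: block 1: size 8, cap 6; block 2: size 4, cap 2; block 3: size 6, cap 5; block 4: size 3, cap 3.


Rank of a partition matroid = sum of min(|Si|, ci) for each block.
= min(8,6) + min(4,2) + min(6,5) + min(3,3)
= 6 + 2 + 5 + 3
= 16.

16


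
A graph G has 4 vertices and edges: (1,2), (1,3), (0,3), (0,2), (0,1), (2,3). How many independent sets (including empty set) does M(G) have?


An independent set in a graphic matroid is an acyclic edge subset.
G has 4 vertices and 6 edges.
Enumerate all 2^6 = 64 subsets, checking for acyclicity.
Total independent sets = 38.

38


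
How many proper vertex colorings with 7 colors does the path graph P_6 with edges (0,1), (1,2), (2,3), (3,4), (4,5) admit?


P(P_6, k) = k * (k-1)^(5).
P(7) = 7 * 6^5 = 7 * 7776 = 54432.

54432


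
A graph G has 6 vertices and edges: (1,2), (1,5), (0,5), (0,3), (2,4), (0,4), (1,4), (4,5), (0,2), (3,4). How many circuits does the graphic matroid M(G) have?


A circuit in a graphic matroid = edge set of a simple cycle.
G has 6 vertices and 10 edges.
Enumerating all minimal edge subsets forming cycles...
Total circuits found: 20.

20


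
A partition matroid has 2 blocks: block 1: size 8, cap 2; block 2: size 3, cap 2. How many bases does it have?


A basis picks exactly ci elements from block i.
Number of bases = product of C(|Si|, ci).
= C(8,2) * C(3,2)
= 28 * 3
= 84.

84


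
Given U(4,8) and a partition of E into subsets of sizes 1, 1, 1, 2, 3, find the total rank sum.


r(Ai) = min(|Ai|, 4) for each part.
Sum = min(1,4) + min(1,4) + min(1,4) + min(2,4) + min(3,4)
    = 1 + 1 + 1 + 2 + 3
    = 8.

8


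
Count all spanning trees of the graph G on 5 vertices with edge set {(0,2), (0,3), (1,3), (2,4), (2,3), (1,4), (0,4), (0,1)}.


By Kirchhoff's matrix tree theorem, the number of spanning trees equals
the determinant of any cofactor of the Laplacian matrix L.
G has 5 vertices and 8 edges.
Computing the (4 x 4) cofactor determinant gives 45.

45


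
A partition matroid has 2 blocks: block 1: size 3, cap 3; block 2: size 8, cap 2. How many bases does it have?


A basis picks exactly ci elements from block i.
Number of bases = product of C(|Si|, ci).
= C(3,3) * C(8,2)
= 1 * 28
= 28.

28


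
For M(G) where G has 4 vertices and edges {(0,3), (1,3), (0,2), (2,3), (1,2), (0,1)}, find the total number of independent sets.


An independent set in a graphic matroid is an acyclic edge subset.
G has 4 vertices and 6 edges.
Enumerate all 2^6 = 64 subsets, checking for acyclicity.
Total independent sets = 38.

38


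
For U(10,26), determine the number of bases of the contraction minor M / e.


Contracting e from U(10,26) gives U(9,25).
Bases of U(9,25) = C(25,9) = 2042975.

2042975


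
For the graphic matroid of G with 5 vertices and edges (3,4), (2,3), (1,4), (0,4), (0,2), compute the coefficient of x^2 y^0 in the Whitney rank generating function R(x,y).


R(x,y) = sum over A in 2^E of x^(r(E)-r(A)) * y^(|A|-r(A)).
G has 5 vertices, 5 edges. r(E) = 4.
Enumerate all 2^5 = 32 subsets.
Count subsets with r(E)-r(A)=2 and |A|-r(A)=0: 10.

10


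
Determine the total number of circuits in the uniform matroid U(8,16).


In U(8,16), circuits are the (9)-element subsets.
Any set of 9 elements is dependent, and removing any one element gives
an independent set of size 8, so it is a minimal dependent set.
Number of circuits = C(16,9) = 11440.

11440


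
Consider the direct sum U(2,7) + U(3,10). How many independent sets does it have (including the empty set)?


For a direct sum, |I(M1+M2)| = |I(M1)| * |I(M2)|.
|I(U(2,7))| = sum C(7,k) for k=0..2 = 29.
|I(U(3,10))| = sum C(10,k) for k=0..3 = 176.
Total = 29 * 176 = 5104.

5104


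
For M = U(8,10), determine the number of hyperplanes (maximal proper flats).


Hyperplanes of U(8,10) are flats of rank 7.
In a uniform matroid, these are exactly the (7)-element subsets.
Count = C(10,7) = 10! / (7! * 3!) = 120.

120


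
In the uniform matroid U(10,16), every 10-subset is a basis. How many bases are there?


Bases of U(10,16) are all 10-element subsets of the 16-element ground set.
Number of bases = C(16,10).
(16 choose 10) = 8008.

8008


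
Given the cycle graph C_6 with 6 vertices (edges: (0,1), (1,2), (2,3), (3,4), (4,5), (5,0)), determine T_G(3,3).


T(C_6; x,y) = x + x^2 + ... + x^(5) + y.
T(3,3) = 3^1 + 3^2 + 3^3 + 3^4 + 3^5 + 3
= 3 + 9 + 27 + 81 + 243 + 3
= 366.

366


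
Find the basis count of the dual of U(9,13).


The dual of U(r,n) is U(n-r, n) = U(4,13).
Bases of U(4,13) are all (4)-element subsets.
|B(M*)| = C(13,4) = 13! / (4! * 9!) = 715.

715


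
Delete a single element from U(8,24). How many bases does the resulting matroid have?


Deleting e from U(8,24) gives U(8,23) since n > r.
Bases of U(8,23) = C(23,8) = 490314.

490314


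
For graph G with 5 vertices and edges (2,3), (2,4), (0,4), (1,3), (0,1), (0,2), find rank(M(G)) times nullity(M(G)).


r(M) = |V| - c = 5 - 1 = 4.
nullity = |E| - r(M) = 6 - 4 = 2.
Product = 4 * 2 = 8.

8


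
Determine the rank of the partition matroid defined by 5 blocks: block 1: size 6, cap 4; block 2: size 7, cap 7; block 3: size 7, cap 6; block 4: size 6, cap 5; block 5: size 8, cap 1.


Rank of a partition matroid = sum of min(|Si|, ci) for each block.
= min(6,4) + min(7,7) + min(7,6) + min(6,5) + min(8,1)
= 4 + 7 + 6 + 5 + 1
= 23.

23


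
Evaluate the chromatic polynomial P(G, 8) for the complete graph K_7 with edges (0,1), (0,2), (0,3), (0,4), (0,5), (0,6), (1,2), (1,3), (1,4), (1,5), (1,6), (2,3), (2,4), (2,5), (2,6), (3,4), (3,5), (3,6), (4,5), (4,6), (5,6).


P(K_7, k) = k(k-1)(k-2)...(k-6).
P(8) = (8) * (7) * (6) * (5) * (4) * (3) * (2) = 40320.

40320


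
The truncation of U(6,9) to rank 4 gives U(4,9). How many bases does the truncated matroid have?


Truncating U(6,9) to rank 4 gives U(4,9).
Bases of U(4,9) are all 4-element subsets of 9 elements.
Number of bases = C(9,4) = 9! / (4! * 5!) = 126.

126


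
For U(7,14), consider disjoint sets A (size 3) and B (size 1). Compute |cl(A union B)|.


|A union B| = 3 + 1 = 4 (disjoint).
In U(7,14), cl(S) = S if |S| < 7, else cl(S) = E.
Since 4 < 7, cl(A union B) = A union B.
|cl(A union B)| = 4.

4


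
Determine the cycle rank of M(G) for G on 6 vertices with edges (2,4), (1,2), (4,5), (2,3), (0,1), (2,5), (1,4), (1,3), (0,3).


Cycle rank (nullity) = |E| - r(M) = |E| - (|V| - c).
|E| = 9, |V| = 6, c = 1.
Nullity = 9 - (6 - 1) = 9 - 5 = 4.

4


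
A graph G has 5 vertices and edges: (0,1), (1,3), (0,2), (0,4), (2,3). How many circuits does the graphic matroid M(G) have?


A circuit in a graphic matroid = edge set of a simple cycle.
G has 5 vertices and 5 edges.
Enumerating all minimal edge subsets forming cycles...
Total circuits found: 1.

1


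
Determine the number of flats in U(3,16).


Flats of U(3,16): every subset of size < 3 is a flat, plus E itself.
Count = C(16,0) + C(16,1) + C(16,2) + 1
     = 1 + 16 + 120 + 1
     = 138.

138


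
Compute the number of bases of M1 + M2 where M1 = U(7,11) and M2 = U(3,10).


Bases of a direct sum M1 + M2: |B| = |B(M1)| * |B(M2)|.
|B(U(7,11))| = C(11,7) = 330.
|B(U(3,10))| = C(10,3) = 120.
Total bases = 330 * 120 = 39600.

39600


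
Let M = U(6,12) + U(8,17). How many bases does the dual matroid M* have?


(M1+M2)* = M1* + M2*.
M1* = U(6,12), bases: C(12,6) = 924.
M2* = U(9,17), bases: C(17,9) = 24310.
|B(M*)| = 924 * 24310 = 22462440.

22462440


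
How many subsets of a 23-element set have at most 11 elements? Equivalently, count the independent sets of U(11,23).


Independent sets of U(11,23) are all subsets of size <= 11.
Count = (23 choose 0) + (23 choose 1) + (23 choose 2) + (23 choose 3) + (23 choose 4) + (23 choose 5) + (23 choose 6) + (23 choose 7) + (23 choose 8) + (23 choose 9) + (23 choose 10) + (23 choose 11)
     = 1 + 23 + 253 + 1771 + 8855 + 33649 + 100947 + 245157 + 490314 + 817190 + 1144066 + 1352078
     = 4194304.

4194304


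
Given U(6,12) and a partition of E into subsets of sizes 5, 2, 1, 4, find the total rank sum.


r(Ai) = min(|Ai|, 6) for each part.
Sum = min(5,6) + min(2,6) + min(1,6) + min(4,6)
    = 5 + 2 + 1 + 4
    = 12.

12
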